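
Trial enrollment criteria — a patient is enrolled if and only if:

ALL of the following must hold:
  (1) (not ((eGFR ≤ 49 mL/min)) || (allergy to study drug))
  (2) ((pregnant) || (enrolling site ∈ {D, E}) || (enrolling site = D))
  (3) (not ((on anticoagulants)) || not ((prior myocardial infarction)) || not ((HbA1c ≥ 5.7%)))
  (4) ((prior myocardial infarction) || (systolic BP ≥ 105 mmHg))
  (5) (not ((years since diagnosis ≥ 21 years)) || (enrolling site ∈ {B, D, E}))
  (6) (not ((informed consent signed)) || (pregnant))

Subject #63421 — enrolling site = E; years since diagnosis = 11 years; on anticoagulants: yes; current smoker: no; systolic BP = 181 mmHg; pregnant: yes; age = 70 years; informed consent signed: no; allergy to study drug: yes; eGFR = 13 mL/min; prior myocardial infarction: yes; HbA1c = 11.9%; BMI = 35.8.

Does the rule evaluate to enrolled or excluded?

Atomic conditions:
  eGFR ≤ 49 mL/min: 13 ≤ 49 is true
  allergy to study drug: yes → true
  pregnant: yes → true
  enrolling site ∈ {D, E}: E is in the set → true
  enrolling site = D: E == D is false
  on anticoagulants: yes → true
  prior myocardial infarction: yes → true
  HbA1c ≥ 5.7%: 11.9 ≥ 5.7 is true
  systolic BP ≥ 105 mmHg: 181 ≥ 105 is true
  years since diagnosis ≥ 21 years: 11 ≥ 21 is false
  enrolling site ∈ {B, D, E}: E is in the set → true
  informed consent signed: no → false
Combine:
[1.1] NOT true = false
[1] false OR true = true
[2] true OR true OR false = true
[3.1] NOT true = false
[3.2] NOT true = false
[3.3] NOT true = false
[3] false OR false OR false = false
[4] true OR true = true
[5.1] NOT false = true
[5] true OR true = true
[6.1] NOT false = true
[6] true OR true = true
[root] true AND true AND false AND true AND true AND true = false
Overall: false → excluded

Excluded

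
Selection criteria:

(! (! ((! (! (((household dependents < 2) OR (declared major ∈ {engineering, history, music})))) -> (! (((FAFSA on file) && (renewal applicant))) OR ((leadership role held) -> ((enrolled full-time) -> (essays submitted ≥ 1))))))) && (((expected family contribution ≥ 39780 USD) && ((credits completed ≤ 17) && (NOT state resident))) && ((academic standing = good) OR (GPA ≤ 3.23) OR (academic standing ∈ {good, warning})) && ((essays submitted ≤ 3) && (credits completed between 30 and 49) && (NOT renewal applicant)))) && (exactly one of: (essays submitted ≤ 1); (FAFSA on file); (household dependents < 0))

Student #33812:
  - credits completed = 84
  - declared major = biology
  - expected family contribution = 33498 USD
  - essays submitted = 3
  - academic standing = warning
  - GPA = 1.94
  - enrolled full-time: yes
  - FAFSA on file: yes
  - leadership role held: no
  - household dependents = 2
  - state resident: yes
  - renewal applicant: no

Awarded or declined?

Declined

Atomic conditions:
  household dependents < 2: 2 < 2 is false
  declared major ∈ {engineering, history, music}: biology is not in the set → false
  FAFSA on file: yes → true
  renewal applicant: no → false
  leadership role held: no → false
  enrolled full-time: yes → true
  essays submitted ≥ 1: 3 ≥ 1 is true
  expected family contribution ≥ 39780 USD: 33498 ≥ 39780 is false
  credits completed ≤ 17: 84 ≤ 17 is false
  NOT state resident: yes → false
  academic standing = good: warning == good is false
  GPA ≤ 3.23: 1.94 ≤ 3.23 is true
  academic standing ∈ {good, warning}: warning is in the set → true
  essays submitted ≤ 3: 3 ≤ 3 is true
  credits completed between 30 and 49: 84 in [30, 49] is false
  NOT renewal applicant: no → true
  essays submitted ≤ 1: 3 ≤ 1 is false
  household dependents < 0: 2 < 0 is false
Combine:
[1.1.1.1.1.1.1] false OR false = false
[1.1.1.1.1.1] NOT false = true
[1.1.1.1.1] NOT true = false
[1.1.1.1.2.1.1] true AND false = false
[1.1.1.1.2.1] NOT false = true
[1.1.1.1.2.2.2] true → true = true
[1.1.1.1.2.2] false → true (antecedent false ⇒ implication holds) = true
[1.1.1.1.2] true OR true = true
[1.1.1.1] false → true (antecedent false ⇒ implication holds) = true
[1.1.1] NOT true = false
[1.1] NOT false = true
[1.2.1.2] false AND false = false
[1.2.1] false AND false = false
[1.2.2] false OR true OR true = true
[1.2.3] true AND false AND true = false
[1.2] false AND true AND false = false
[1] true AND false = false
[2] exactly-one(false, true, false) = true
[root] false AND true = false
Overall: false → declined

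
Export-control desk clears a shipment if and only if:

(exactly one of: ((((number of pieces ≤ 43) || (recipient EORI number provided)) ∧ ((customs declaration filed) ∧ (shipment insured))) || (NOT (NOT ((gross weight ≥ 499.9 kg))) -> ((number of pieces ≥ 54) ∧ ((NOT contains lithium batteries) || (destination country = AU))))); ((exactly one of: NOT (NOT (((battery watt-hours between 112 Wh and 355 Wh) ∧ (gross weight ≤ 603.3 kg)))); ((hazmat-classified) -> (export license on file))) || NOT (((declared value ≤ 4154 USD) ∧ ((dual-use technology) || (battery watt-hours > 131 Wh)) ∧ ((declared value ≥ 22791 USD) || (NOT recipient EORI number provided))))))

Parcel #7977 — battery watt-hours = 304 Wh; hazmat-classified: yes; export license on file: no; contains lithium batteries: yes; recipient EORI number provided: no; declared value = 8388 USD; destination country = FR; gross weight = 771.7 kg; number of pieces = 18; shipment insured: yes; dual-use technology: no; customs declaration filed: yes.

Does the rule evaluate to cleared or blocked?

Atomic conditions:
  number of pieces ≤ 43: 18 ≤ 43 is true
  recipient EORI number provided: no → false
  customs declaration filed: yes → true
  shipment insured: yes → true
  gross weight ≥ 499.9 kg: 771.7 ≥ 499.9 is true
  number of pieces ≥ 54: 18 ≥ 54 is false
  NOT contains lithium batteries: yes → false
  destination country = AU: FR == AU is false
  battery watt-hours between 112 Wh and 355 Wh: 304 in [112, 355] is true
  gross weight ≤ 603.3 kg: 771.7 ≤ 603.3 is false
  hazmat-classified: yes → true
  export license on file: no → false
  declared value ≤ 4154 USD: 8388 ≤ 4154 is false
  dual-use technology: no → false
  battery watt-hours > 131 Wh: 304 > 131 is true
  declared value ≥ 22791 USD: 8388 ≥ 22791 is false
  NOT recipient EORI number provided: no → true
Combine:
[1.1.1] true OR false = true
[1.1.2] true AND true = true
[1.1] true AND true = true
[1.2.1.1] NOT true = false
[1.2.1] NOT false = true
[1.2.2.2] false OR false = false
[1.2.2] false AND false = false
[1.2] true → false = false
[1] true OR false = true
[2.1.1.1.1] true AND false = false
[2.1.1.1] NOT false = true
[2.1.1] NOT true = false
[2.1.2] true → false = false
[2.1] exactly-one(false, false) = false
[2.2.1.2] false OR true = true
[2.2.1.3] false OR true = true
[2.2.1] false AND true AND true = false
[2.2] NOT false = true
[2] false OR true = true
[root] exactly-one(true, true) = false
Overall: false → blocked

Blocked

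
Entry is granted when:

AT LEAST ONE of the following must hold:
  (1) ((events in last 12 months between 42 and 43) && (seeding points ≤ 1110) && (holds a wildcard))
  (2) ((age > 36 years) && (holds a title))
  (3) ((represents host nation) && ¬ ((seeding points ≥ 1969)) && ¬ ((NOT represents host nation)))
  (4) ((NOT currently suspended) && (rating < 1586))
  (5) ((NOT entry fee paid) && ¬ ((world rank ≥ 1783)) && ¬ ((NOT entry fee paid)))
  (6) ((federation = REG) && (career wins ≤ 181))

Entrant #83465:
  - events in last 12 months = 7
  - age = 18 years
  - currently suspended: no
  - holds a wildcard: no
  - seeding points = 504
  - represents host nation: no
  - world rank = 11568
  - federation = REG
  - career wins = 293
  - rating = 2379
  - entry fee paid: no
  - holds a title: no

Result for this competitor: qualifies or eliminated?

Eliminated

Atomic conditions:
  events in last 12 months between 42 and 43: 7 in [42, 43] is false
  seeding points ≤ 1110: 504 ≤ 1110 is true
  holds a wildcard: no → false
  age > 36 years: 18 > 36 is false
  holds a title: no → false
  represents host nation: no → false
  seeding points ≥ 1969: 504 ≥ 1969 is false
  NOT represents host nation: no → true
  NOT currently suspended: no → true
  rating < 1586: 2379 < 1586 is false
  NOT entry fee paid: no → true
  world rank ≥ 1783: 11568 ≥ 1783 is true
  federation = REG: REG == REG is true
  career wins ≤ 181: 293 ≤ 181 is false
Combine:
[1] false AND true AND false = false
[2] false AND false = false
[3.2] NOT false = true
[3.3] NOT true = false
[3] false AND true AND false = false
[4] true AND false = false
[5.2] NOT true = false
[5.3] NOT true = false
[5] true AND false AND false = false
[6] true AND false = false
[root] false OR false OR false OR false OR false OR false = false
Overall: false → eliminated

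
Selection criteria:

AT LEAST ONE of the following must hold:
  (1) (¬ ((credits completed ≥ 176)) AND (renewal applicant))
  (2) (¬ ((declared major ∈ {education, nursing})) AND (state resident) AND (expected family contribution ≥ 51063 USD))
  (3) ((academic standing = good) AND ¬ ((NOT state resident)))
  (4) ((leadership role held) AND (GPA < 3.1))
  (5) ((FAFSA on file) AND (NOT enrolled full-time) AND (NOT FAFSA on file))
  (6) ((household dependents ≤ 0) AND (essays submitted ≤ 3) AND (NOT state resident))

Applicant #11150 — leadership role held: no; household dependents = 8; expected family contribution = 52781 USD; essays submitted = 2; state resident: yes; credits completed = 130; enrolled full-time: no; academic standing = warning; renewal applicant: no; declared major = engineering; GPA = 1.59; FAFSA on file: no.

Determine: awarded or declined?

Atomic conditions:
  credits completed ≥ 176: 130 ≥ 176 is false
  renewal applicant: no → false
  declared major ∈ {education, nursing}: engineering is not in the set → false
  state resident: yes → true
  expected family contribution ≥ 51063 USD: 52781 ≥ 51063 is true
  academic standing = good: warning == good is false
  NOT state resident: yes → false
  leadership role held: no → false
  GPA < 3.1: 1.59 < 3.1 is true
  FAFSA on file: no → false
  NOT enrolled full-time: no → true
  NOT FAFSA on file: no → true
  household dependents ≤ 0: 8 ≤ 0 is false
  essays submitted ≤ 3: 2 ≤ 3 is true
Combine:
[1.1] NOT false = true
[1] true AND false = false
[2.1] NOT false = true
[2] true AND true AND true = true
[3.2] NOT false = true
[3] false AND true = false
[4] false AND true = false
[5] false AND true AND true = false
[6] false AND true AND false = false
[root] false OR true OR false OR false OR false OR false = true
Overall: true → awarded

Awarded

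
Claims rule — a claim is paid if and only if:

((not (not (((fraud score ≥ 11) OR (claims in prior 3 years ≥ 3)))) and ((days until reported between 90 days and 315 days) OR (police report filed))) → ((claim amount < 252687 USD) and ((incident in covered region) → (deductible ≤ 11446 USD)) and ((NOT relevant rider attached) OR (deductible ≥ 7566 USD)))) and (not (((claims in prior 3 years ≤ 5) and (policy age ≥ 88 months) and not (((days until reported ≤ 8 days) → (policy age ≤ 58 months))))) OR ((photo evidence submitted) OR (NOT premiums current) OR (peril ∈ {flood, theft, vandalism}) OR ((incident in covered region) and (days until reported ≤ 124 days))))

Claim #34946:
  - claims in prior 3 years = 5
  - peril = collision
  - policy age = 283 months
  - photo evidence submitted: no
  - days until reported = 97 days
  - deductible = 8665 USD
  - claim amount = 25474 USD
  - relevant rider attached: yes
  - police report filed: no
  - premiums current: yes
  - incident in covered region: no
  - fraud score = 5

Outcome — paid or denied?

Atomic conditions:
  fraud score ≥ 11: 5 ≥ 11 is false
  claims in prior 3 years ≥ 3: 5 ≥ 3 is true
  days until reported between 90 days and 315 days: 97 in [90, 315] is true
  police report filed: no → false
  claim amount < 252687 USD: 25474 < 252687 is true
  incident in covered region: no → false
  deductible ≤ 11446 USD: 8665 ≤ 11446 is true
  NOT relevant rider attached: yes → false
  deductible ≥ 7566 USD: 8665 ≥ 7566 is true
  claims in prior 3 years ≤ 5: 5 ≤ 5 is true
  policy age ≥ 88 months: 283 ≥ 88 is true
  days until reported ≤ 8 days: 97 ≤ 8 is false
  policy age ≤ 58 months: 283 ≤ 58 is false
  photo evidence submitted: no → false
  NOT premiums current: yes → false
  peril ∈ {flood, theft, vandalism}: collision is not in the set → false
  days until reported ≤ 124 days: 97 ≤ 124 is true
Combine:
[1.1.1.1.1] false OR true = true
[1.1.1.1] NOT true = false
[1.1.1] NOT false = true
[1.1.2] true OR false = true
[1.1] true AND true = true
[1.2.2] false → true (antecedent false ⇒ implication holds) = true
[1.2.3] false OR true = true
[1.2] true AND true AND true = true
[1] true → true = true
[2.1.1.3.1] false → false (antecedent false ⇒ implication holds) = true
[2.1.1.3] NOT true = false
[2.1.1] true AND true AND false = false
[2.1] NOT false = true
[2.2.4] false AND true = false
[2.2] false OR false OR false OR false = false
[2] true OR false = true
[root] true AND true = true
Overall: true → paid

Paid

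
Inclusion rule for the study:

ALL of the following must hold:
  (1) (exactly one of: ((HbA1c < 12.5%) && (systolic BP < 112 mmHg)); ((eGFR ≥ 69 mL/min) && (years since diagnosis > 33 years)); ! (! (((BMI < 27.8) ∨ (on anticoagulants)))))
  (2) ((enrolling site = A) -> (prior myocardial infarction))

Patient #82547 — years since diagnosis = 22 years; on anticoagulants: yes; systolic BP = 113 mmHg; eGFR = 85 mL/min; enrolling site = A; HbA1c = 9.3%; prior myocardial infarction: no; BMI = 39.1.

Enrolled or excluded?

Excluded

Atomic conditions:
  HbA1c < 12.5%: 9.3 < 12.5 is true
  systolic BP < 112 mmHg: 113 < 112 is false
  eGFR ≥ 69 mL/min: 85 ≥ 69 is true
  years since diagnosis > 33 years: 22 > 33 is false
  BMI < 27.8: 39.1 < 27.8 is false
  on anticoagulants: yes → true
  enrolling site = A: A == A is true
  prior myocardial infarction: no → false
Combine:
[1.1] true AND false = false
[1.2] true AND false = false
[1.3.1.1] false OR true = true
[1.3.1] NOT true = false
[1.3] NOT false = true
[1] exactly-one(false, false, true) = true
[2] true → false = false
[root] true AND false = false
Overall: false → excluded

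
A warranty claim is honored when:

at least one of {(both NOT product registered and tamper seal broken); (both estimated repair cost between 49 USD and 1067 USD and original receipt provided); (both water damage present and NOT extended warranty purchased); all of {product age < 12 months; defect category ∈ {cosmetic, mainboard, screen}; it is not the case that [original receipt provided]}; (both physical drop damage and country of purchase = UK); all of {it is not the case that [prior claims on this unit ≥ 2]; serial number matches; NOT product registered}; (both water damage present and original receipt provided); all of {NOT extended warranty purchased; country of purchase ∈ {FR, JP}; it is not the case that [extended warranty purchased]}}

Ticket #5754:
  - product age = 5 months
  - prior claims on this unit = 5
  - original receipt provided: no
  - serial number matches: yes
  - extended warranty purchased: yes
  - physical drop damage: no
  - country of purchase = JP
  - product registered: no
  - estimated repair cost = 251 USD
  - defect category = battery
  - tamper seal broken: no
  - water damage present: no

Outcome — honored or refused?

Refused

Atomic conditions:
  NOT product registered: no → true
  tamper seal broken: no → false
  estimated repair cost between 49 USD and 1067 USD: 251 in [49, 1067] is true
  original receipt provided: no → false
  water damage present: no → false
  NOT extended warranty purchased: yes → false
  product age < 12 months: 5 < 12 is true
  defect category ∈ {cosmetic, mainboard, screen}: battery is not in the set → false
  physical drop damage: no → false
  country of purchase = UK: JP == UK is false
  prior claims on this unit ≥ 2: 5 ≥ 2 is true
  serial number matches: yes → true
  country of purchase ∈ {FR, JP}: JP is in the set → true
  extended warranty purchased: yes → true
Combine:
[1] true AND false = false
[2] true AND false = false
[3] false AND false = false
[4.3] NOT false = true
[4] true AND false AND true = false
[5] false AND false = false
[6.1] NOT true = false
[6] false AND true AND true = false
[7] false AND false = false
[8.3] NOT true = false
[8] false AND true AND false = false
[root] false OR false OR false OR false OR false OR false OR false OR false = false
Overall: false → refused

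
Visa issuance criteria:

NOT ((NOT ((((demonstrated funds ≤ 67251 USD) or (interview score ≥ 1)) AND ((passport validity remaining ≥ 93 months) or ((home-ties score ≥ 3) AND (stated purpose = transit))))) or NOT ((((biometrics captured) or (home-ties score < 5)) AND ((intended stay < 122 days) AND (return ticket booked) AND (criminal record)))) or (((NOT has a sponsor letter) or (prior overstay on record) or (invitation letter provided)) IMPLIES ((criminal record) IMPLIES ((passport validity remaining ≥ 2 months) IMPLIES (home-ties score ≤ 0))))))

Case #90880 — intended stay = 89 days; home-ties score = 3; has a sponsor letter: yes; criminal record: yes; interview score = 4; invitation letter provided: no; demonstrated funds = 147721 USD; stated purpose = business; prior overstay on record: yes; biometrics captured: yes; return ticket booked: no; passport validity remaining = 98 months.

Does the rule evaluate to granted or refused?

Refused

Atomic conditions:
  demonstrated funds ≤ 67251 USD: 147721 ≤ 67251 is false
  interview score ≥ 1: 4 ≥ 1 is true
  passport validity remaining ≥ 93 months: 98 ≥ 93 is true
  home-ties score ≥ 3: 3 ≥ 3 is true
  stated purpose = transit: business == transit is false
  biometrics captured: yes → true
  home-ties score < 5: 3 < 5 is true
  intended stay < 122 days: 89 < 122 is true
  return ticket booked: no → false
  criminal record: yes → true
  NOT has a sponsor letter: yes → false
  prior overstay on record: yes → true
  invitation letter provided: no → false
  passport validity remaining ≥ 2 months: 98 ≥ 2 is true
  home-ties score ≤ 0: 3 ≤ 0 is false
Combine:
[1.1.1.1] false OR true = true
[1.1.1.2.2] true AND false = false
[1.1.1.2] true OR false = true
[1.1.1] true AND true = true
[1.1] NOT true = false
[1.2.1.1] true OR true = true
[1.2.1.2] true AND false AND true = false
[1.2.1] true AND false = false
[1.2] NOT false = true
[1.3.1] false OR true OR false = true
[1.3.2.2] true → false = false
[1.3.2] true → false = false
[1.3] true → false = false
[1] false OR true OR false = true
[root] NOT true = false
Overall: false → refused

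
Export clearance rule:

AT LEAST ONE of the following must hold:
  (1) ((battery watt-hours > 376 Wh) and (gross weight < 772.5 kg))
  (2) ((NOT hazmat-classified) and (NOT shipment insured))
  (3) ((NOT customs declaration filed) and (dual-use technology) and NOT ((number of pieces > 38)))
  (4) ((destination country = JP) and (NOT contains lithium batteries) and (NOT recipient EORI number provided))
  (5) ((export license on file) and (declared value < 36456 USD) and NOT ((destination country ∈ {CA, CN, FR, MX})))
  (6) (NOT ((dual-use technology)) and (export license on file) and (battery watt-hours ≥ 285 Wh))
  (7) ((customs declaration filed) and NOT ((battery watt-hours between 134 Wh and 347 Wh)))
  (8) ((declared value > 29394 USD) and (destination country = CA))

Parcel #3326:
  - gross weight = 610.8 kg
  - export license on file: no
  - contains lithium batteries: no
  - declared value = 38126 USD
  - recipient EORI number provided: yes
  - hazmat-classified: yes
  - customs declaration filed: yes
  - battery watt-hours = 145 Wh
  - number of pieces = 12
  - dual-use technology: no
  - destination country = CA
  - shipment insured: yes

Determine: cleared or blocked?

Atomic conditions:
  battery watt-hours > 376 Wh: 145 > 376 is false
  gross weight < 772.5 kg: 610.8 < 772.5 is true
  NOT hazmat-classified: yes → false
  NOT shipment insured: yes → false
  NOT customs declaration filed: yes → false
  dual-use technology: no → false
  number of pieces > 38: 12 > 38 is false
  destination country = JP: CA == JP is false
  NOT contains lithium batteries: no → true
  NOT recipient EORI number provided: yes → false
  export license on file: no → false
  declared value < 36456 USD: 38126 < 36456 is false
  destination country ∈ {CA, CN, FR, MX}: CA is in the set → true
  battery watt-hours ≥ 285 Wh: 145 ≥ 285 is false
  customs declaration filed: yes → true
  battery watt-hours between 134 Wh and 347 Wh: 145 in [134, 347] is true
  declared value > 29394 USD: 38126 > 29394 is true
  destination country = CA: CA == CA is true
Combine:
[1] false AND true = false
[2] false AND false = false
[3.3] NOT false = true
[3] false AND false AND true = false
[4] false AND true AND false = false
[5.3] NOT true = false
[5] false AND false AND false = false
[6.1] NOT false = true
[6] true AND false AND false = false
[7.2] NOT true = false
[7] true AND false = false
[8] true AND true = true
[root] false OR false OR false OR false OR false OR false OR false OR true = true
Overall: true → cleared

Cleared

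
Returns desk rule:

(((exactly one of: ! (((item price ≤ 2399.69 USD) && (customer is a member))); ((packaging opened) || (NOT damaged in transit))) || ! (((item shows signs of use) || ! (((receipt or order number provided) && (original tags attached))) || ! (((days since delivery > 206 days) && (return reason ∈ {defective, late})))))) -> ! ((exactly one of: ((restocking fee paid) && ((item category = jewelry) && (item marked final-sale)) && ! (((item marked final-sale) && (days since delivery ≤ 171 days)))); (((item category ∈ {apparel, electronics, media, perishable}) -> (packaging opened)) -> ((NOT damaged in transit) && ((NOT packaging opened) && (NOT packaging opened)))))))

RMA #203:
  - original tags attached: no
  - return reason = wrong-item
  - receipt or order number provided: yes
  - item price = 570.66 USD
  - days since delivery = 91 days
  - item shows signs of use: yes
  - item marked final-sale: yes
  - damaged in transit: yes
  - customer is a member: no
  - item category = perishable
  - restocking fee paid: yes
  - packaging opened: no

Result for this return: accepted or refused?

Refused

Atomic conditions:
  item price ≤ 2399.69 USD: 570.66 ≤ 2399.69 is true
  customer is a member: no → false
  packaging opened: no → false
  NOT damaged in transit: yes → false
  item shows signs of use: yes → true
  receipt or order number provided: yes → true
  original tags attached: no → false
  days since delivery > 206 days: 91 > 206 is false
  return reason ∈ {defective, late}: wrong-item is not in the set → false
  restocking fee paid: yes → true
  item category = jewelry: perishable == jewelry is false
  item marked final-sale: yes → true
  days since delivery ≤ 171 days: 91 ≤ 171 is true
  item category ∈ {apparel, electronics, media, perishable}: perishable is in the set → true
  NOT packaging opened: no → true
Combine:
[1.1.1.1] true AND false = false
[1.1.1] NOT false = true
[1.1.2] false OR false = false
[1.1] exactly-one(true, false) = true
[1.2.1.2.1] true AND false = false
[1.2.1.2] NOT false = true
[1.2.1.3.1] false AND false = false
[1.2.1.3] NOT false = true
[1.2.1] true OR true OR true = true
[1.2] NOT true = false
[1] true OR false = true
[2.1.1.2] false AND true = false
[2.1.1.3.1] true AND true = true
[2.1.1.3] NOT true = false
[2.1.1] true AND false AND false = false
[2.1.2.1] true → false = false
[2.1.2.2.2] true AND true = true
[2.1.2.2] false AND true = false
[2.1.2] false → false (antecedent false ⇒ implication holds) = true
[2.1] exactly-one(false, true) = true
[2] NOT true = false
[root] true → false = false
Overall: false → refused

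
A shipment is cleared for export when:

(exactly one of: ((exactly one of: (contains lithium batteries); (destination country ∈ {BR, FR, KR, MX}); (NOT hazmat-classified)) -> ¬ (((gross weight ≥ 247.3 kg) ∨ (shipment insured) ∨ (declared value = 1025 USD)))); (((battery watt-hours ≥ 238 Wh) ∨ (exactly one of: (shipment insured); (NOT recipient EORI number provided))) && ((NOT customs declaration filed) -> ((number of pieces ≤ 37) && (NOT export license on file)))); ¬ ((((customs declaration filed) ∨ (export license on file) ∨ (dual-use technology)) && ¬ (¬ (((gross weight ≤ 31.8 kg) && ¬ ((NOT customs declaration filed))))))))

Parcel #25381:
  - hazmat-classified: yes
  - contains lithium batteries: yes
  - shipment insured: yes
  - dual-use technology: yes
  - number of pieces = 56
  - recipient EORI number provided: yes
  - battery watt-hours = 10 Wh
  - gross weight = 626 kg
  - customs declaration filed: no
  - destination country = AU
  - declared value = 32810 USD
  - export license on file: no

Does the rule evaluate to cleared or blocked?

Cleared

Atomic conditions:
  contains lithium batteries: yes → true
  destination country ∈ {BR, FR, KR, MX}: AU is not in the set → false
  NOT hazmat-classified: yes → false
  gross weight ≥ 247.3 kg: 626 ≥ 247.3 is true
  shipment insured: yes → true
  declared value = 1025 USD: 32810 == 1025 is false
  battery watt-hours ≥ 238 Wh: 10 ≥ 238 is false
  NOT recipient EORI number provided: yes → false
  NOT customs declaration filed: no → true
  number of pieces ≤ 37: 56 ≤ 37 is false
  NOT export license on file: no → true
  customs declaration filed: no → false
  export license on file: no → false
  dual-use technology: yes → true
  gross weight ≤ 31.8 kg: 626 ≤ 31.8 is false
Combine:
[1.1] exactly-one(true, false, false) = true
[1.2.1] true OR true OR false = true
[1.2] NOT true = false
[1] true → false = false
[2.1.2] exactly-one(true, false) = true
[2.1] false OR true = true
[2.2.2] false AND true = false
[2.2] true → false = false
[2] true AND false = false
[3.1.1] false OR false OR true = true
[3.1.2.1.1.2] NOT true = false
[3.1.2.1.1] false AND false = false
[3.1.2.1] NOT false = true
[3.1.2] NOT true = false
[3.1] true AND false = false
[3] NOT false = true
[root] exactly-one(false, false, true) = true
Overall: true → cleared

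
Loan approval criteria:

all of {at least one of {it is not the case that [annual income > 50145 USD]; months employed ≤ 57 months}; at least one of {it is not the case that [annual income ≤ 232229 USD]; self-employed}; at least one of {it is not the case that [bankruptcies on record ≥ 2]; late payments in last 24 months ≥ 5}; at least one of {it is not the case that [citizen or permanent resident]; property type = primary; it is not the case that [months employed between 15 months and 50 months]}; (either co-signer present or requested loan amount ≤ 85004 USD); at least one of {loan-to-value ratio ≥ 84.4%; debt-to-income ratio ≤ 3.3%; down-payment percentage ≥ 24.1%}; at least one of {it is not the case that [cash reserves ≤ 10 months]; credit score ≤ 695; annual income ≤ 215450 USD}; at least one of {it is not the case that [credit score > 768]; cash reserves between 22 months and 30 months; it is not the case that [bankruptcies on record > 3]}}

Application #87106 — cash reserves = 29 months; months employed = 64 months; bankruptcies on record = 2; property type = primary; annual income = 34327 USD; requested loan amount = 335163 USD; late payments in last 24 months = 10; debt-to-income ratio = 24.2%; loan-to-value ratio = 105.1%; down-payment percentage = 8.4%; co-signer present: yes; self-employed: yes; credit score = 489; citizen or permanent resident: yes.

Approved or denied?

Approved

Atomic conditions:
  annual income > 50145 USD: 34327 > 50145 is false
  months employed ≤ 57 months: 64 ≤ 57 is false
  annual income ≤ 232229 USD: 34327 ≤ 232229 is true
  self-employed: yes → true
  bankruptcies on record ≥ 2: 2 ≥ 2 is true
  late payments in last 24 months ≥ 5: 10 ≥ 5 is true
  citizen or permanent resident: yes → true
  property type = primary: primary == primary is true
  months employed between 15 months and 50 months: 64 in [15, 50] is false
  co-signer present: yes → true
  requested loan amount ≤ 85004 USD: 335163 ≤ 85004 is false
  loan-to-value ratio ≥ 84.4%: 105.1 ≥ 84.4 is true
  debt-to-income ratio ≤ 3.3%: 24.2 ≤ 3.3 is false
  down-payment percentage ≥ 24.1%: 8.4 ≥ 24.1 is false
  cash reserves ≤ 10 months: 29 ≤ 10 is false
  credit score ≤ 695: 489 ≤ 695 is true
  annual income ≤ 215450 USD: 34327 ≤ 215450 is true
  credit score > 768: 489 > 768 is false
  cash reserves between 22 months and 30 months: 29 in [22, 30] is true
  bankruptcies on record > 3: 2 > 3 is false
Combine:
[1.1] NOT false = true
[1] true OR false = true
[2.1] NOT true = false
[2] false OR true = true
[3.1] NOT true = false
[3] false OR true = true
[4.1] NOT true = false
[4.3] NOT false = true
[4] false OR true OR true = true
[5] true OR false = true
[6] true OR false OR false = true
[7.1] NOT false = true
[7] true OR true OR true = true
[8.1] NOT false = true
[8.3] NOT false = true
[8] true OR true OR true = true
[root] true AND true AND true AND true AND true AND true AND true AND true = true
Overall: true → approved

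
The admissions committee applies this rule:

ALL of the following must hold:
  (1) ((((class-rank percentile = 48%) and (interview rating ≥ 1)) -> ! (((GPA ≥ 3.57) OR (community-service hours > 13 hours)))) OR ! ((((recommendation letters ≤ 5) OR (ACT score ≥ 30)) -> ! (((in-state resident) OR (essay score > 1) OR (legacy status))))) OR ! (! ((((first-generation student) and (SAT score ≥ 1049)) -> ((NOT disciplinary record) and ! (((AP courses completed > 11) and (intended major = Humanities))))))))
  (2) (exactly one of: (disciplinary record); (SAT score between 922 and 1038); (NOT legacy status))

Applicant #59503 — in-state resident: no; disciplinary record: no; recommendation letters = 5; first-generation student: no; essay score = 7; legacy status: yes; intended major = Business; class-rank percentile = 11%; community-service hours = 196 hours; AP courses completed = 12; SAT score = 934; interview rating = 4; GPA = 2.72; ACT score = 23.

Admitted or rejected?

Admitted

Atomic conditions:
  class-rank percentile = 48%: 11 == 48 is false
  interview rating ≥ 1: 4 ≥ 1 is true
  GPA ≥ 3.57: 2.72 ≥ 3.57 is false
  community-service hours > 13 hours: 196 > 13 is true
  recommendation letters ≤ 5: 5 ≤ 5 is true
  ACT score ≥ 30: 23 ≥ 30 is false
  in-state resident: no → false
  essay score > 1: 7 > 1 is true
  legacy status: yes → true
  first-generation student: no → false
  SAT score ≥ 1049: 934 ≥ 1049 is false
  NOT disciplinary record: no → true
  AP courses completed > 11: 12 > 11 is true
  intended major = Humanities: Business == Humanities is false
  disciplinary record: no → false
  SAT score between 922 and 1038: 934 in [922, 1038] is true
  NOT legacy status: yes → false
Combine:
[1.1.1] false AND true = false
[1.1.2.1] false OR true = true
[1.1.2] NOT true = false
[1.1] false → false (antecedent false ⇒ implication holds) = true
[1.2.1.1] true OR false = true
[1.2.1.2.1] false OR true OR true = true
[1.2.1.2] NOT true = false
[1.2.1] true → false = false
[1.2] NOT false = true
[1.3.1.1.1] false AND false = false
[1.3.1.1.2.2.1] true AND false = false
[1.3.1.1.2.2] NOT false = true
[1.3.1.1.2] true AND true = true
[1.3.1.1] false → true (antecedent false ⇒ implication holds) = true
[1.3.1] NOT true = false
[1.3] NOT false = true
[1] true OR true OR true = true
[2] exactly-one(false, true, false) = true
[root] true AND true = true
Overall: true → admitted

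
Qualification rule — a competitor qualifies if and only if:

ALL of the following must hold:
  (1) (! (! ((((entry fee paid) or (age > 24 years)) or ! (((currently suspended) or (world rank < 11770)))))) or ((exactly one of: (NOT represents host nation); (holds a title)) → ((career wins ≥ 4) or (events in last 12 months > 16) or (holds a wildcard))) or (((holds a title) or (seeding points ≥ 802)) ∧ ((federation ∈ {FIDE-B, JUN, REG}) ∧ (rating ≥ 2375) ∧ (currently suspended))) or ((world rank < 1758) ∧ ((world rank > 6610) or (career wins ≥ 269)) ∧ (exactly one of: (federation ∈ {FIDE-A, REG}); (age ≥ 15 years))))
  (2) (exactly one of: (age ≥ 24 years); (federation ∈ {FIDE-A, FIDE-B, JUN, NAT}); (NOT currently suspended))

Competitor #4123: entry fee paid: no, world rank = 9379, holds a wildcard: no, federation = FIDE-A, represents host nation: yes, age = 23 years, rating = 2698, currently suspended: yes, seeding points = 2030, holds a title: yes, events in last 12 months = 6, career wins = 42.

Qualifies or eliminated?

Atomic conditions:
  entry fee paid: no → false
  age > 24 years: 23 > 24 is false
  currently suspended: yes → true
  world rank < 11770: 9379 < 11770 is true
  NOT represents host nation: yes → false
  holds a title: yes → true
  career wins ≥ 4: 42 ≥ 4 is true
  events in last 12 months > 16: 6 > 16 is false
  holds a wildcard: no → false
  seeding points ≥ 802: 2030 ≥ 802 is true
  federation ∈ {FIDE-B, JUN, REG}: FIDE-A is not in the set → false
  rating ≥ 2375: 2698 ≥ 2375 is true
  world rank < 1758: 9379 < 1758 is false
  world rank > 6610: 9379 > 6610 is true
  career wins ≥ 269: 42 ≥ 269 is false
  federation ∈ {FIDE-A, REG}: FIDE-A is in the set → true
  age ≥ 15 years: 23 ≥ 15 is true
  age ≥ 24 years: 23 ≥ 24 is false
  federation ∈ {FIDE-A, FIDE-B, JUN, NAT}: FIDE-A is in the set → true
  NOT currently suspended: yes → false
Combine:
[1.1.1.1.1] false OR false = false
[1.1.1.1.2.1] true OR true = true
[1.1.1.1.2] NOT true = false
[1.1.1.1] false OR false = false
[1.1.1] NOT false = true
[1.1] NOT true = false
[1.2.1] exactly-one(false, true) = true
[1.2.2] true OR false OR false = true
[1.2] true → true = true
[1.3.1] true OR true = true
[1.3.2] false AND true AND true = false
[1.3] true AND false = false
[1.4.2] true OR false = true
[1.4.3] exactly-one(true, true) = false
[1.4] false AND true AND false = false
[1] false OR true OR false OR false = true
[2] exactly-one(false, true, false) = true
[root] true AND true = true
Overall: true → qualifies

Qualifies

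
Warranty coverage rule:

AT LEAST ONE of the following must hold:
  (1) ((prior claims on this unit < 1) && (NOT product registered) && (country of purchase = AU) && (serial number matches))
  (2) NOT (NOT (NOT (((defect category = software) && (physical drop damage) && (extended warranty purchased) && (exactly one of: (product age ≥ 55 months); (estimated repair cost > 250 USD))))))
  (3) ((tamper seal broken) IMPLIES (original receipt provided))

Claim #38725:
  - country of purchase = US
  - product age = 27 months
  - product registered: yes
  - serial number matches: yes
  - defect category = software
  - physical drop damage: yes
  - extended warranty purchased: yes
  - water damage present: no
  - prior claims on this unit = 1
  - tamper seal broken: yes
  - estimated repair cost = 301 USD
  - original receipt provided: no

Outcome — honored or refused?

Atomic conditions:
  prior claims on this unit < 1: 1 < 1 is false
  NOT product registered: yes → false
  country of purchase = AU: US == AU is false
  serial number matches: yes → true
  defect category = software: software == software is true
  physical drop damage: yes → true
  extended warranty purchased: yes → true
  product age ≥ 55 months: 27 ≥ 55 is false
  estimated repair cost > 250 USD: 301 > 250 is true
  tamper seal broken: yes → true
  original receipt provided: no → false
Combine:
[1] false AND false AND false AND true = false
[2.1.1.1.4] exactly-one(false, true) = true
[2.1.1.1] true AND true AND true AND true = true
[2.1.1] NOT true = false
[2.1] NOT false = true
[2] NOT true = false
[3] true → false = false
[root] false OR false OR false = false
Overall: false → refused

Refused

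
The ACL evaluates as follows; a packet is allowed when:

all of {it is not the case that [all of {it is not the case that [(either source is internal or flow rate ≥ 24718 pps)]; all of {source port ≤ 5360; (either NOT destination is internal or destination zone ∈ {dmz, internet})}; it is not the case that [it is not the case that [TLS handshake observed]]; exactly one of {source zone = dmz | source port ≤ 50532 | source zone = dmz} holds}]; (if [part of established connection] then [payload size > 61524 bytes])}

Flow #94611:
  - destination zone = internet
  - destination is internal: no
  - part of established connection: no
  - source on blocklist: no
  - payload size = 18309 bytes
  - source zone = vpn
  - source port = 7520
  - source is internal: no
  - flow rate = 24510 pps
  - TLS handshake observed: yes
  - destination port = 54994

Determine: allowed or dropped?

Atomic conditions:
  source is internal: no → false
  flow rate ≥ 24718 pps: 24510 ≥ 24718 is false
  source port ≤ 5360: 7520 ≤ 5360 is false
  NOT destination is internal: no → true
  destination zone ∈ {dmz, internet}: internet is in the set → true
  TLS handshake observed: yes → true
  source zone = dmz: vpn == dmz is false
  source port ≤ 50532: 7520 ≤ 50532 is true
  part of established connection: no → false
  payload size > 61524 bytes: 18309 > 61524 is false
Combine:
[1.1.1.1] false OR false = false
[1.1.1] NOT false = true
[1.1.2.2] true OR true = true
[1.1.2] false AND true = false
[1.1.3.1] NOT true = false
[1.1.3] NOT false = true
[1.1.4] exactly-one(false, true, false) = true
[1.1] true AND false AND true AND true = false
[1] NOT false = true
[2] false → false (antecedent false ⇒ implication holds) = true
[root] true AND true = true
Overall: true → allowed

Allowed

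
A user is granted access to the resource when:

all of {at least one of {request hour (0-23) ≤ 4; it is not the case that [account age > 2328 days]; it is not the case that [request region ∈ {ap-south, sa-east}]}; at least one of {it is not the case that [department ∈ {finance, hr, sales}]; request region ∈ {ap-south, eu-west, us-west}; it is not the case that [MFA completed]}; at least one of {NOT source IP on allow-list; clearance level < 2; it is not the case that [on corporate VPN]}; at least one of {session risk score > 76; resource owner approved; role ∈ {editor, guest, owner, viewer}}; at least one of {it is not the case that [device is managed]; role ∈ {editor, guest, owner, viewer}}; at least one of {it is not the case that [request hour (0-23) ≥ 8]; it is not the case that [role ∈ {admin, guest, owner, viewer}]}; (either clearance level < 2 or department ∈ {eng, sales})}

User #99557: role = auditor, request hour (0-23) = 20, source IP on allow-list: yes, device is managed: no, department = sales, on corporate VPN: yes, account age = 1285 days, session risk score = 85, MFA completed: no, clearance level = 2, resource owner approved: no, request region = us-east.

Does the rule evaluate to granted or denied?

Atomic conditions:
  request hour (0-23) ≤ 4: 20 ≤ 4 is false
  account age > 2328 days: 1285 > 2328 is false
  request region ∈ {ap-south, sa-east}: us-east is not in the set → false
  department ∈ {finance, hr, sales}: sales is in the set → true
  request region ∈ {ap-south, eu-west, us-west}: us-east is not in the set → false
  MFA completed: no → false
  NOT source IP on allow-list: yes → false
  clearance level < 2: 2 < 2 is false
  on corporate VPN: yes → true
  session risk score > 76: 85 > 76 is true
  resource owner approved: no → false
  role ∈ {editor, guest, owner, viewer}: auditor is not in the set → false
  device is managed: no → false
  request hour (0-23) ≥ 8: 20 ≥ 8 is true
  role ∈ {admin, guest, owner, viewer}: auditor is not in the set → false
  department ∈ {eng, sales}: sales is in the set → true
Combine:
[1.2] NOT false = true
[1.3] NOT false = true
[1] false OR true OR true = true
[2.1] NOT true = false
[2.3] NOT false = true
[2] false OR false OR true = true
[3.3] NOT true = false
[3] false OR false OR false = false
[4] true OR false OR false = true
[5.1] NOT false = true
[5] true OR false = true
[6.1] NOT true = false
[6.2] NOT false = true
[6] false OR true = true
[7] false OR true = true
[root] true AND true AND false AND true AND true AND true AND true = false
Overall: false → denied

Denied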